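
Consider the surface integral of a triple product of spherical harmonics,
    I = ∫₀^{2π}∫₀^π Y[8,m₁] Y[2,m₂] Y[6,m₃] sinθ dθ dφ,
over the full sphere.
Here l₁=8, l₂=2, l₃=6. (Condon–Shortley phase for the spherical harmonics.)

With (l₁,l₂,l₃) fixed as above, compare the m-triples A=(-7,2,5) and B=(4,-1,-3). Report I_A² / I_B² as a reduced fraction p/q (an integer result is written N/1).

273/176

l's match ⇒ only the (l;m) 3-j factors differ between A and B.
A: triangle coeff Δ(8,2,6) = 1/30940; Σ_t [4,4]: t=4:+1/958003200 = 1/958003200; (3j)²=3/68 [(8 2 6; -7 2 5)], sign=-1
B: triangle coeff Δ(8,2,6) = 1/30940; Σ_t [1,1]: t=1:−1/13063680 = -1/13063680; (3j)²=44/1547 [(8 2 6; 4 -1 -3)], sign=+1
I_A²/I_B² = (3/68)/(44/1547) = 273/176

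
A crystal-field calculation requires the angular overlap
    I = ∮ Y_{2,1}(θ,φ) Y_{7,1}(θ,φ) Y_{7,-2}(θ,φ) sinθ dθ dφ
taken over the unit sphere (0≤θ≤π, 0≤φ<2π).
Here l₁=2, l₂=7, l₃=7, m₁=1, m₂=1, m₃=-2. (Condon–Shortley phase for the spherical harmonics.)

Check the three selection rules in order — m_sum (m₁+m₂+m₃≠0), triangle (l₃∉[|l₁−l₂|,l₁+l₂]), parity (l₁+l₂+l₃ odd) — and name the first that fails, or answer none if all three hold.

none

m₁+m₂+m₃ = 1 + 1 − 2 = 0  ✓
triangle: |2−7|=5 ≤ l₃=7 ≤ 2+7=9  ✓
parity: l₁+l₂+l₃ = 16 is even  ✓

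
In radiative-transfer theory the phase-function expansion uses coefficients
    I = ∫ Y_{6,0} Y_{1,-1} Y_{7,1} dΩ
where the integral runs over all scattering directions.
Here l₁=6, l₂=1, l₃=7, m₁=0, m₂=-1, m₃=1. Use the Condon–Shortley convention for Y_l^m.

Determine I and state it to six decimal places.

Rules hold: Σm=0, L=14 even, 5≤7≤7.
N = 13·3·15 = 585
Δ = 0!·12!·2!/15! = 1/1365
Racah Σ t=0..0: t=0:+1/518400 = 1/518400
⇒ 3j(6 1 7; 0 0 0)² = 7/195, sgn -1
Racah Σ t=0..0: t=0:+1/1036800 = 1/1036800
⇒ 3j(6 1 7; 0 -1 1)² = 4/195, sgn +1
4πI² = N·(3j₀)²·(3jₘ)² = 28/65
I = -1·√(0.430769/4π) = -0.18514731

-0.185147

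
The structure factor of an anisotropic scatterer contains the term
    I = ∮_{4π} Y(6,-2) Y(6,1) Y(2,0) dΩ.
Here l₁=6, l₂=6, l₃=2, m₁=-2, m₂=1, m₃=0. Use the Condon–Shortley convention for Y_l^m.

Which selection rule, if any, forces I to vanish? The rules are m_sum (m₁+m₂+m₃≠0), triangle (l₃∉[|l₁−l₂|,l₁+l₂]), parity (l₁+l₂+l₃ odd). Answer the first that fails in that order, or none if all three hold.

m_sum

azimuthal sum: -2 + 1 + 0 = -1  ✗
0 ≤ 2 ≤ 12 (triangle on l)
L = 6 + 6 + 2 = 14 (even)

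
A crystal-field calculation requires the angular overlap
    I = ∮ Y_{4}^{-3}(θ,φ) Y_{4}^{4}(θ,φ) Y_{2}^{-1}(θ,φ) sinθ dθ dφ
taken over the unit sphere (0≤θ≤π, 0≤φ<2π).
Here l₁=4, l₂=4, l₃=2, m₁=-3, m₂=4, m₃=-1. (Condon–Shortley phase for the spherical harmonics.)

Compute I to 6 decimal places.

0.198645

Checks pass: Σm=0; 10 even; l₃=2∈[0,8].
(2·4+1)(2·4+1)(2·2+1) = 405
Δ: 6! 2! 2! / 11! → 1/13860
sum: t=2:+1/192 t=3:−1/36 t=4:+1/192 = -5/288
3j²(4 4 2; 0 0 0) = Δ·Π!·Σ² = 20/693  (sign -1)
sum: t=6:+1/1440 = 1/1440
3j²(4 4 2; -3 4 -1) = Δ·Π!·Σ² = 7/165  (sign -1)
combine: 4πI² = 405·20/693·7/165 = 60/121
take √, sign +1: I = 0.19864517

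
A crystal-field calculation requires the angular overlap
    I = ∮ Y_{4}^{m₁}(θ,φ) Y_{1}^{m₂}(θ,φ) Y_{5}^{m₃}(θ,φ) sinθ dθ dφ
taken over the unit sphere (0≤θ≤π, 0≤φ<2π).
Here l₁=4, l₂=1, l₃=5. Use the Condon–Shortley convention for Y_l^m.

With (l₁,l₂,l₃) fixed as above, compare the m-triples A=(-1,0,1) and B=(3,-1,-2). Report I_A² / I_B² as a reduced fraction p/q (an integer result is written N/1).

8/1

Same 4,1,5: normalisation and zero-m 3j drop out of the ratio.
A: Δ: 0! 8! 2! / 11! → 1/495; sum: t=0:+1/720 = 1/720; 3j²(4 1 5; -1 0 1) = Δ·Π!·Σ² = 8/165  (sign +1)
B: Δ: 0! 8! 2! / 11! → 1/495; sum: t=0:+1/10080 = 1/10080; 3j²(4 1 5; 3 -1 -2) = Δ·Π!·Σ² = 1/165  (sign -1)
I_A²/I_B² = (8/165)/(1/165) = 8/1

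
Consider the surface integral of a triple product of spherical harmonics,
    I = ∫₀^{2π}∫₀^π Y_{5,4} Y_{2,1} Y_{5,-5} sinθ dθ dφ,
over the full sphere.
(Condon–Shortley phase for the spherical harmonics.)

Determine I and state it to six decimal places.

Rules hold: Σm=0, L=12 even, 3≤5≤7.
N = 11·5·11 = 605
Δ = 2!·8!·2!/13! = 1/38610
Racah Σ t=0..2: t=0:+1/2880 t=1:−1/576 t=2:+1/2880 = -1/960
⇒ 3j(5 2 5; 0 0 0)² = 10/429, sgn +1
Racah Σ t=1..1: t=1:−1/80640 = -1/80640
⇒ 3j(5 2 5; 4 1 -5)² = 9/286, sgn -1
4πI² = N·(3j₀)²·(3jₘ)² = 75/169
I = -1·√(0.443787/4π) = -0.18792404

-0.187924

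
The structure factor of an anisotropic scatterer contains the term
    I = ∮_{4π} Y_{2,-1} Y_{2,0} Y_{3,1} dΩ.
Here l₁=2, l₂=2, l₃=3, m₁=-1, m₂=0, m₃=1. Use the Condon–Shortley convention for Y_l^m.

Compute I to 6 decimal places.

L=7 odd ⇒ parity kills the (l;000) factor ⇒ I = 0

0.000000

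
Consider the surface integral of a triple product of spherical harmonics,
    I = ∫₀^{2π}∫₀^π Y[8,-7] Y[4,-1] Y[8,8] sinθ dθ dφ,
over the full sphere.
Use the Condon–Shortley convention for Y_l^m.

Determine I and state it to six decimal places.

Checks pass: Σm=0; 20 even; l₃=8∈[4,12].
(2·8+1)(2·4+1)(2·8+1) = 2601
Δ: 4! 12! 4! / 21! → 1/185175900
sum: t=0:+1/557383680 t=1:−1/21772800 t=2:+1/8294400 t=3:−1/21772800 t=4:+1/557383680 = 1/30965760
3j²(8 4 8; 0 0 0) = Δ·Π!·Σ² = 36/4199  (sign +1)
sum: t=3:−1/68976230400 = -1/68976230400
3j²(8 4 8; -7 -1 8) = Δ·Π!·Σ² = 65/2907  (sign -1)
combine: 4πI² = 2601·36/4199·65/2907 = 180/361
take √, sign -1: I = -0.19919467

-0.199195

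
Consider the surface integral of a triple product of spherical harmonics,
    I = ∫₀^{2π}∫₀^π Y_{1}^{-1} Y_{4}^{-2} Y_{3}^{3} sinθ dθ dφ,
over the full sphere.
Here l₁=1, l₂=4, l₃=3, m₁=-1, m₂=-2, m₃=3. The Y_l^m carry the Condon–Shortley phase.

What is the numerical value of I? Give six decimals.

Checks pass: Σm=0; 8 even; l₃=3∈[3,5].
(2·1+1)(2·4+1)(2·3+1) = 189
Δ: 2! 0! 6! / 9! → 1/252
sum: t=1:−1/36 = -1/36
3j²(1 4 3; 0 0 0) = Δ·Π!·Σ² = 4/63  (sign +1)
sum: t=2:+1/1440 = 1/1440
3j²(1 4 3; -1 -2 3) = Δ·Π!·Σ² = 1/252  (sign +1)
combine: 4πI² = 189·4/63·1/252 = 1/21
take √, sign +1: I = 0.06155813

0.061558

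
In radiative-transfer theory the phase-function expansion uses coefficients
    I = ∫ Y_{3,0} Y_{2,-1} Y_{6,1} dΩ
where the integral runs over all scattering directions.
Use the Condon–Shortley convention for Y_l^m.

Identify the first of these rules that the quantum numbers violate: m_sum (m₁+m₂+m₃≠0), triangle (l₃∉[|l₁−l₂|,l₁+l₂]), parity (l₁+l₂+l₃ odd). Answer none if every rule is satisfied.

Σmᵢ = 0  ✓
l₃∈[|l₁−l₂|,l₁+l₂]=[1,5], have l₃=6  ✗
Σlᵢ = 11 ⇒ odd

triangle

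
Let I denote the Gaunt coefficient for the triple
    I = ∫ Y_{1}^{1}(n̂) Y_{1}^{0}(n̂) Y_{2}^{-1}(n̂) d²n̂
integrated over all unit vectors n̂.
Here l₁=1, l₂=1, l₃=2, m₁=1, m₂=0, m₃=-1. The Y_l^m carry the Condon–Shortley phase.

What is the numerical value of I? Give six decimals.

-0.218510

m-sum 0 ✓  L=4 even ✓  0≤2≤2 ✓
Π(2lᵢ+1) = 3×3×5 = 45
triangle coeff Δ(1,1,2) = 1/30
Σ_t [0,0]: t=0:+1/1 = 1/1
(3j)²=2/15 [(1 1 2; 0 0 0)], sign=+1
Σ_t [0,0]: t=0:+1/2 = 1/2
(3j)²=1/10 [(1 1 2; 1 0 -1)], sign=-1
⇒ 4πI² = 3/5
I = (-1)√(3/5/(4π)) = -0.21850969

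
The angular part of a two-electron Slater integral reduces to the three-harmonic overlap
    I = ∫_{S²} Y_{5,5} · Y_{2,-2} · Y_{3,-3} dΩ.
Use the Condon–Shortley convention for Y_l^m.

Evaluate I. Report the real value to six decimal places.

-0.347235

Rules hold: Σm=0, L=10 even, 3≤3≤7.
N = 11·5·7 = 385
Δ = 4!·6!·0!/11! = 1/2310
Racah Σ t=2..2: t=2:+1/144 = 1/144
⇒ 3j(5 2 3; 0 0 0)² = 10/231, sgn -1
Racah Σ t=0..0: t=0:+1/17280 = 1/17280
⇒ 3j(5 2 3; 5 -2 -3)² = 1/11, sgn +1
4πI² = N·(3j₀)²·(3jₘ)² = 50/33
I = -1·√(1.51515/4π) = -0.34723469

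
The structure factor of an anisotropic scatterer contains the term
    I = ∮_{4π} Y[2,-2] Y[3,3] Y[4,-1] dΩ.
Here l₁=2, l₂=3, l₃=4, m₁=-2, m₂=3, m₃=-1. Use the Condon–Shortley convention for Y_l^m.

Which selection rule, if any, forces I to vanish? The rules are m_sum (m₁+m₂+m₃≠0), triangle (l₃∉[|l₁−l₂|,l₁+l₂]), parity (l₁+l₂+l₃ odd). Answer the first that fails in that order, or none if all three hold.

Σmᵢ = 0  ✓
l₃∈[|l₁−l₂|,l₁+l₂]=[1,5], have l₃=4  ✓
Σlᵢ = 9 ⇒ odd  ✗

parity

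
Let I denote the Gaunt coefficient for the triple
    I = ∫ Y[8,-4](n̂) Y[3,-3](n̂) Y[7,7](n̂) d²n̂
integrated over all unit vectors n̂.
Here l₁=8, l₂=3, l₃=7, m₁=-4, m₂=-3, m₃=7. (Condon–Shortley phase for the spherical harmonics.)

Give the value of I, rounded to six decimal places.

-0.020973

Rules hold: Σm=0, L=18 even, 5≤7≤11.
N = 17·7·15 = 1785
Δ = 4!·12!·2!/19! = 1/5290740
Racah Σ t=1..3: t=1:−1/7257600 t=2:+1/2073600 t=3:−1/7257600 = 1/4838400
⇒ 3j(8 3 7; 0 0 0)² = 252/20995, sgn -1
Racah Σ t=0..0: t=0:+1/22992076800 = 1/22992076800
⇒ 3j(8 3 7; -4 -3 7)² = 1/3876, sgn +1
4πI² = N·(3j₀)²·(3jₘ)² = 441/79781
I = -1·√(0.00552763/4π) = -0.02097320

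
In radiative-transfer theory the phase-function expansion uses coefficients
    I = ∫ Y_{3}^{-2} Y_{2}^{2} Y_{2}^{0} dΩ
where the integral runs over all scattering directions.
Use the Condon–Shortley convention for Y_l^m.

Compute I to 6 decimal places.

0.000000

l₁+l₂+l₃=7 is odd: 3j(l;000)=0 ⇒ I=0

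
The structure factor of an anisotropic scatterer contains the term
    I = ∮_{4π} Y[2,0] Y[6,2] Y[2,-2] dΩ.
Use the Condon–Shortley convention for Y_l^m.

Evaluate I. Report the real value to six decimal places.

|2−6|≤2≤2+6 violated ⇒ I = 0

0.000000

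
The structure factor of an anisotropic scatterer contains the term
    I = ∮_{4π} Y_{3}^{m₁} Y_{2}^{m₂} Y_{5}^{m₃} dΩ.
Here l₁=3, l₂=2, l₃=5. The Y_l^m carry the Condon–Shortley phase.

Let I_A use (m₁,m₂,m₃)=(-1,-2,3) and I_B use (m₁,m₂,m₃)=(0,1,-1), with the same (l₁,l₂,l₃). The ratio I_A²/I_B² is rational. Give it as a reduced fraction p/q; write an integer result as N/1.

7/8

l's match ⇒ only the (l;m) 3-j factors differ between A and B.
A: triangle coeff Δ(3,2,5) = 1/2310; Σ_t [0,0]: t=0:+1/1152 = 1/1152; (3j)²=1/33 [(3 2 5; -1 -2 3)], sign=+1
B: triangle coeff Δ(3,2,5) = 1/2310; Σ_t [0,0]: t=0:+1/216 = 1/216; (3j)²=8/231 [(3 2 5; 0 1 -1)], sign=+1
I_A²/I_B² = (1/33)/(8/231) = 7/8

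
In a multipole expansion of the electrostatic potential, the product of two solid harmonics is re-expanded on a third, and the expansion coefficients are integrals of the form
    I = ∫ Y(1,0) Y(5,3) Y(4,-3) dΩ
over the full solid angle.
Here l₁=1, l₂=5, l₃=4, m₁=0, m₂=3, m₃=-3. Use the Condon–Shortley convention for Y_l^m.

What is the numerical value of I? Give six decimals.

m-sum 0 ✓  L=10 even ✓  4≤4≤6 ✓
Π(2lᵢ+1) = 3×11×9 = 297
triangle coeff Δ(1,5,4) = 1/495
Σ_t [1,1]: t=1:−1/576 = -1/576
(3j)²=5/99 [(1 5 4; 0 0 0)], sign=-1
Σ_t [1,1]: t=1:−1/5040 = -1/5040
(3j)²=16/495 [(1 5 4; 0 3 -3)], sign=+1
⇒ 4πI² = 16/33
I = (-1)√(16/33/(4π)) = -0.19642560

-0.196426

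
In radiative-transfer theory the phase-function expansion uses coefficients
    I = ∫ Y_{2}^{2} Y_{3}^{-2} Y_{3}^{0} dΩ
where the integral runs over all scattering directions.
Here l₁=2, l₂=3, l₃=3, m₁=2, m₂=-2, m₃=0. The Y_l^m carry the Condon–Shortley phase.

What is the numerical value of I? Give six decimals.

-0.188063

Checks pass: Σm=0; 8 even; l₃=3∈[1,5].
(2·2+1)(2·3+1)(2·3+1) = 245
Δ: 2! 2! 4! / 9! → 1/3780
sum: t=0:+1/24 t=1:−1/4 t=2:+1/24 = -1/6
3j²(2 3 3; 0 0 0) = Δ·Π!·Σ² = 4/105  (sign +1)
sum: t=0:+1/24 = 1/24
3j²(2 3 3; 2 -2 0) = Δ·Π!·Σ² = 1/21  (sign -1)
combine: 4πI² = 245·4/105·1/21 = 4/9
take √, sign -1: I = -0.18806319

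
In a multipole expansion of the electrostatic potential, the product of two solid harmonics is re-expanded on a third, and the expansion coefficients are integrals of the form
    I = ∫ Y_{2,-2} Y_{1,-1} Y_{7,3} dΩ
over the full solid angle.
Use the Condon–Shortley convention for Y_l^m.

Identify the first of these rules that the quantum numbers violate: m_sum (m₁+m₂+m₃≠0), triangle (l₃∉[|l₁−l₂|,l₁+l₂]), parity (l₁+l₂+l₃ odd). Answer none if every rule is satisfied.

Σmᵢ = 0  ✓
l₃∈[|l₁−l₂|,l₁+l₂]=[1,3], have l₃=7  ✗
Σlᵢ = 10 ⇒ even

triangle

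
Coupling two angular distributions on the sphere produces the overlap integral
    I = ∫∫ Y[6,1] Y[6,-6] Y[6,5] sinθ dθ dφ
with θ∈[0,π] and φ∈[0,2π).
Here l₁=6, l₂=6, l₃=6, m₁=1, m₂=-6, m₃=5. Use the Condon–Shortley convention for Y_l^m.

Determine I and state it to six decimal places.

0.117823

m-sum 0 ✓  L=18 even ✓  0≤6≤12 ✓
Π(2lᵢ+1) = 13×13×13 = 2197
triangle coeff Δ(6,6,6) = 1/325909584
Σ_t [0,6]: t=0:+1/373248000 t=1:−1/1728000 t=2:+1/110592 t=3:−1/46656 t=4:+1/110592 t=5:−1/1728000 t=6:+1/373248000 = -7/1555200
(3j)²=400/46189 [(6 6 6; 0 0 0)], sign=-1
Σ_t [0,0]: t=0:+1/62208000 = 1/62208000
(3j)²=77/8398 [(6 6 6; 1 -6 5)], sign=-1
⇒ 4πI² = 18200/104329
I = (+1)√(18200/104329/(4π)) = 0.11782250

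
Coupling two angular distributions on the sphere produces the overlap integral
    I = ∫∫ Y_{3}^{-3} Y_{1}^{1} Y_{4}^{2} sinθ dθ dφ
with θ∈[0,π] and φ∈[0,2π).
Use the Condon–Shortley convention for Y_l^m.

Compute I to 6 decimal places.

m-sum 0 ✓  L=8 even ✓  2≤4≤4 ✓
Π(2lᵢ+1) = 7×3×9 = 189
triangle coeff Δ(3,1,4) = 1/252
Σ_t [0,0]: t=0:+1/36 = 1/36
(3j)²=4/63 [(3 1 4; 0 0 0)], sign=+1
Σ_t [0,0]: t=0:+1/1440 = 1/1440
(3j)²=1/252 [(3 1 4; -3 1 2)], sign=+1
⇒ 4πI² = 1/21
I = (+1)√(1/21/(4π)) = 0.06155813

0.061558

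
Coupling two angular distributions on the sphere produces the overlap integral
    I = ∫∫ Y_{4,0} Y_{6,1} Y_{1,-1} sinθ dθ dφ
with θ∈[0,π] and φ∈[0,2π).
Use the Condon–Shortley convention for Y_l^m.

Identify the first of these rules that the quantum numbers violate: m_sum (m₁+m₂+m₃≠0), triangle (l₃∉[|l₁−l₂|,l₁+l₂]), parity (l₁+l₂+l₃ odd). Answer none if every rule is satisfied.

triangle

Σmᵢ = 0  ✓
l₃∈[|l₁−l₂|,l₁+l₂]=[2,10], have l₃=1  ✗
Σlᵢ = 11 ⇒ odd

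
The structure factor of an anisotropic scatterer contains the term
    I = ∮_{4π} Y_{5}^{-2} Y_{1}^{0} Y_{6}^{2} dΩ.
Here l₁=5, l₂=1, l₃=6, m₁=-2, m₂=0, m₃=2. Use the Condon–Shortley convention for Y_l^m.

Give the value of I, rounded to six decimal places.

0.231133

Checks pass: Σm=0; 12 even; l₃=6∈[4,6].
(2·5+1)(2·1+1)(2·6+1) = 429
Δ: 0! 10! 2! / 13! → 1/858
sum: t=0:+1/14400 = 1/14400
3j²(5 1 6; 0 0 0) = Δ·Π!·Σ² = 6/143  (sign +1)
sum: t=0:+1/30240 = 1/30240
3j²(5 1 6; -2 0 2) = Δ·Π!·Σ² = 16/429  (sign +1)
combine: 4πI² = 429·6/143·16/429 = 96/143
take √, sign +1: I = 0.23113338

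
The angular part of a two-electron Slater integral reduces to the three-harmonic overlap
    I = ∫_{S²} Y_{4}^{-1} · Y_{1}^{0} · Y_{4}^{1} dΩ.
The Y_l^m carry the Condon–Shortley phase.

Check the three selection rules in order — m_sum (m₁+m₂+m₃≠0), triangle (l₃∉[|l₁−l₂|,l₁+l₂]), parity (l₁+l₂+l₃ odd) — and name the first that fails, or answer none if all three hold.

parity

m₁+m₂+m₃ = -1 + 0 + 1 = 0  ✓
triangle: |4−1|=3 ≤ l₃=4 ≤ 4+1=5  ✓
parity: l₁+l₂+l₃ = 9 is odd  ✗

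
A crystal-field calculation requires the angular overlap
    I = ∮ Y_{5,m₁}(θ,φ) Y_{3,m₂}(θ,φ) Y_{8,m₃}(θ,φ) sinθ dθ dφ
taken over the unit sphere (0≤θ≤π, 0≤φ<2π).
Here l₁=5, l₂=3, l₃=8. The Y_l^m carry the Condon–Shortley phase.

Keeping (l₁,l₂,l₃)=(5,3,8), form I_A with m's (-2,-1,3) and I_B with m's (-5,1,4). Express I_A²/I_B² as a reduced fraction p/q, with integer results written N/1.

50/1

Shared (l₁,l₂,l₃)=(5,3,8): N and (l;000)² cancel in I_A²/I_B².
A: Δ = 0!·10!·6!/17! = 1/136136; Racah Σ t=0..0: t=0:+1/1451520 = 1/1451520; ⇒ 3j(5 3 8; -2 -1 3)² = 75/3094, sgn -1
B: Δ = 0!·10!·6!/17! = 1/136136; Racah Σ t=0..0: t=0:+1/174182400 = 1/174182400; ⇒ 3j(5 3 8; -5 1 4)² = 3/6188, sgn +1
I_A²/I_B² = (75/3094)/(3/6188) = 50/1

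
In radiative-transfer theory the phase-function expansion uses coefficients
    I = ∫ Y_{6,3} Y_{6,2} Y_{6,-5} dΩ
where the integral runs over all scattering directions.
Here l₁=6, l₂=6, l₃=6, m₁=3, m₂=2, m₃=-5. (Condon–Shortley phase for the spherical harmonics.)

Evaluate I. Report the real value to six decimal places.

Rules hold: Σm=0, L=18 even, 0≤6≤12.
N = 13·13·13 = 2197
Δ = 6!·6!·6!/19! = 1/325909584
Racah Σ t=0..6: t=0:+1/373248000 t=1:−1/1728000 t=2:+1/110592 t=3:−1/46656 t=4:+1/110592 t=5:−1/1728000 t=6:+1/373248000 = -7/1555200
⇒ 3j(6 6 6; 0 0 0)² = 400/46189, sgn -1
Racah Σ t=2..3: t=2:+1/4147200 t=3:−1/3110400 = -1/12441600
⇒ 3j(6 6 6; 3 2 -5)² = 7/4199, sgn +1
4πI² = N·(3j₀)²·(3jₘ)² = 36400/1147619
I = -1·√(0.0317178/4π) = -0.05023968

-0.050240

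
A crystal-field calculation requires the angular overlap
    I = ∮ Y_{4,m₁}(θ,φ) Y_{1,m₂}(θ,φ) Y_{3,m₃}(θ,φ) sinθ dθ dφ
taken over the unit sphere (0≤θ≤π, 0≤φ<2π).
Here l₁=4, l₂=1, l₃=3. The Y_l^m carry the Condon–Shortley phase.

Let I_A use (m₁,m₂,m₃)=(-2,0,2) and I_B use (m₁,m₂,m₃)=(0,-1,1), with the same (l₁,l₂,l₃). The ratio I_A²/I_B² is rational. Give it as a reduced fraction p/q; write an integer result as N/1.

2/1

l's match ⇒ only the (l;m) 3-j factors differ between A and B.
A: triangle coeff Δ(4,1,3) = 1/252; Σ_t [1,1]: t=1:−1/120 = -1/120; (3j)²=1/21 [(4 1 3; -2 0 2)], sign=+1
B: triangle coeff Δ(4,1,3) = 1/252; Σ_t [0,0]: t=0:+1/96 = 1/96; (3j)²=1/42 [(4 1 3; 0 -1 1)], sign=+1
I_A²/I_B² = (1/21)/(1/42) = 2/1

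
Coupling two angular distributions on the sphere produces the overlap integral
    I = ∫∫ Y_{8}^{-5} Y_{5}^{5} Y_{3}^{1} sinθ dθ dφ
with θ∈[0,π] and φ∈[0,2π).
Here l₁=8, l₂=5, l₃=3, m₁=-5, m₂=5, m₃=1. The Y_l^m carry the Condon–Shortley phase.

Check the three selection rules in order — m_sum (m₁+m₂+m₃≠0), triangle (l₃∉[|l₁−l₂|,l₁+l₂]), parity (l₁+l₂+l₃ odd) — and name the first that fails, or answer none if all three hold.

azimuthal sum: -5 + 5 + 1 = 1  ✗
3 ≤ 3 ≤ 13 (triangle on l)
L = 8 + 5 + 3 = 16 (even)

m_sum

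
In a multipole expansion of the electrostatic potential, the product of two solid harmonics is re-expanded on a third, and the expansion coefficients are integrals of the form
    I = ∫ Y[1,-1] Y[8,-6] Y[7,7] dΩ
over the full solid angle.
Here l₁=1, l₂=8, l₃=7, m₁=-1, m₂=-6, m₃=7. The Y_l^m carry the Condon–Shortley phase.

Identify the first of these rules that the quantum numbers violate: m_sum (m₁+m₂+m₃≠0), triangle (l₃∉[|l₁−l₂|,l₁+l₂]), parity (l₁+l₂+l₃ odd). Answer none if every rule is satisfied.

none

azimuthal sum: -1 − 6 + 7 = 0  ✓
7 ≤ 7 ≤ 9 (triangle on l)  ✓
L = 1 + 8 + 7 = 16 (even)  ✓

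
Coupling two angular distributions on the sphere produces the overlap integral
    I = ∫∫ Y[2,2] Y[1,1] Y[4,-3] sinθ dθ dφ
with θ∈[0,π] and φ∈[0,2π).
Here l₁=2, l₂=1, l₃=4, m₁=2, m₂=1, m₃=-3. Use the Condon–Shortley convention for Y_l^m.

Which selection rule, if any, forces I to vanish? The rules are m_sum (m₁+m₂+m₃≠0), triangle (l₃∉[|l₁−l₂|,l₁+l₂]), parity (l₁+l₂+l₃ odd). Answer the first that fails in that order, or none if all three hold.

azimuthal sum: 2 + 1 − 3 = 0  ✓
1 ≤ 4 ≤ 3 (triangle on l)  ✗
L = 2 + 1 + 4 = 7 (odd)

triangle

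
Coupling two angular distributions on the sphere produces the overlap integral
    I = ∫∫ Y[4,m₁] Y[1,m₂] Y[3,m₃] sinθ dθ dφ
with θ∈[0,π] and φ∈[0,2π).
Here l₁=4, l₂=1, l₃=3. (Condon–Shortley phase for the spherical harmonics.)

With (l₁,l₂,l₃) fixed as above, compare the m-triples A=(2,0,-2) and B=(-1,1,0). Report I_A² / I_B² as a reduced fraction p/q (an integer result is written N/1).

Shared (l₁,l₂,l₃)=(4,1,3): N and (l;000)² cancel in I_A²/I_B².
A: Δ = 2!·6!·0!/9! = 1/252; Racah Σ t=1..1: t=1:−1/120 = -1/120; ⇒ 3j(4 1 3; 2 0 -2)² = 1/21, sgn +1
B: Δ = 2!·6!·0!/9! = 1/252; Racah Σ t=2..2: t=2:+1/72 = 1/72; ⇒ 3j(4 1 3; -1 1 0)² = 5/126, sgn -1
I_A²/I_B² = (1/21)/(5/126) = 6/5

6/5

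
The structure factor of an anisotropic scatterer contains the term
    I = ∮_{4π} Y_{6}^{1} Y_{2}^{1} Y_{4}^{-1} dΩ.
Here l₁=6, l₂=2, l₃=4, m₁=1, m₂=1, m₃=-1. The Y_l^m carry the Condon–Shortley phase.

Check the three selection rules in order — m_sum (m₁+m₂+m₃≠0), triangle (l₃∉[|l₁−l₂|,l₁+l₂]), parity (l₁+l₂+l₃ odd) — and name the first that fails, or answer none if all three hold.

m_sum

m₁+m₂+m₃ = 1 + 1 − 1 = 1  ✗
triangle: |6−2|=4 ≤ l₃=4 ≤ 6+2=8
parity: l₁+l₂+l₃ = 12 is even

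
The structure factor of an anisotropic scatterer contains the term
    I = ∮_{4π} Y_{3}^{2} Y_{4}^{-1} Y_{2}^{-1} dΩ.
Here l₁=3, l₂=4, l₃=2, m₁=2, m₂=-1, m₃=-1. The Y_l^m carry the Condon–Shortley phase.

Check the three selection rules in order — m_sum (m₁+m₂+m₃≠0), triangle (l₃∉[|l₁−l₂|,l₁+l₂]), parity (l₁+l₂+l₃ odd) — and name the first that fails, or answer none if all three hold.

parity

m₁+m₂+m₃ = 2 − 1 − 1 = 0  ✓
triangle: |3−4|=1 ≤ l₃=2 ≤ 3+4=7  ✓
parity: l₁+l₂+l₃ = 9 is odd  ✗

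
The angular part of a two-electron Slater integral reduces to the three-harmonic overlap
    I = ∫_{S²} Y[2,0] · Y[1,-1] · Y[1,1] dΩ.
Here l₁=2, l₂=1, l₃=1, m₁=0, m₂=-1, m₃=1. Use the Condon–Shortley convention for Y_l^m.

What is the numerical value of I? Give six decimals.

Rules hold: Σm=0, L=4 even, 1≤1≤3.
N = 5·3·3 = 45
Δ = 2!·2!·0!/5! = 1/30
Racah Σ t=1..1: t=1:−1/1 = -1/1
⇒ 3j(2 1 1; 0 0 0)² = 2/15, sgn +1
Racah Σ t=0..0: t=0:+1/4 = 1/4
⇒ 3j(2 1 1; 0 -1 1)² = 1/30, sgn +1
4πI² = N·(3j₀)²·(3jₘ)² = 1/5
I = +1·√(0.2/4π) = 0.12615663

0.126157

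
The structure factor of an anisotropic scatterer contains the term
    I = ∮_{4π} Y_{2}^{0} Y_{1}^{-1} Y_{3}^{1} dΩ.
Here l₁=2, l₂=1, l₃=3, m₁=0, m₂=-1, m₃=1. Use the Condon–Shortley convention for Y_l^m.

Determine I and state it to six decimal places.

-0.202301

m-sum 0 ✓  L=6 even ✓  1≤3≤3 ✓
Π(2lᵢ+1) = 5×3×7 = 105
triangle coeff Δ(2,1,3) = 1/105
Σ_t [0,0]: t=0:+1/4 = 1/4
(3j)²=3/35 [(2 1 3; 0 0 0)], sign=-1
Σ_t [0,0]: t=0:+1/8 = 1/8
(3j)²=2/35 [(2 1 3; 0 -1 1)], sign=+1
⇒ 4πI² = 18/35
I = (-1)√(18/35/(4π)) = -0.20230066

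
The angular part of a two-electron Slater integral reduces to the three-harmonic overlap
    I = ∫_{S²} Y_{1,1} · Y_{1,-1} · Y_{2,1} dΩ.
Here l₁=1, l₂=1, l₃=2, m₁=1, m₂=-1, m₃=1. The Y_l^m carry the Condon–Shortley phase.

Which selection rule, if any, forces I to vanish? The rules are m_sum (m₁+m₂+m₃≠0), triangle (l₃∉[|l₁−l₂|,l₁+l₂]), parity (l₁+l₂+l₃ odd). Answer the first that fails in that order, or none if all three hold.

m_sum

m₁+m₂+m₃ = 1 − 1 + 1 = 1  ✗
triangle: |1−1|=0 ≤ l₃=2 ≤ 1+1=2
parity: l₁+l₂+l₃ = 4 is even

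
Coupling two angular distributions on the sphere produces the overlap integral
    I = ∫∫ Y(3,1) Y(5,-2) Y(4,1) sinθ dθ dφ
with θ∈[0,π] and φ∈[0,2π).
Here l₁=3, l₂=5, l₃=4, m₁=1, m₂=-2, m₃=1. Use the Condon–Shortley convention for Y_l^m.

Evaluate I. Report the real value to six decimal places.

0.148044

m-sum 0 ✓  L=12 even ✓  2≤4≤8 ✓
Π(2lᵢ+1) = 7×11×9 = 693
triangle coeff Δ(3,5,4) = 1/180180
Σ_t [1,3]: t=1:−1/576 t=2:+1/144 t=3:−1/576 = 1/288
(3j)²=20/1001 [(3 5 4; 0 0 0)], sign=+1
Σ_t [0,2]: t=0:+1/1728 t=1:−1/288 t=2:+1/960 = -1/540
(3j)²=128/6435 [(3 5 4; 1 -2 1)], sign=+1
⇒ 4πI² = 512/1859
I = (+1)√(512/1859/(4π)) = 0.14804384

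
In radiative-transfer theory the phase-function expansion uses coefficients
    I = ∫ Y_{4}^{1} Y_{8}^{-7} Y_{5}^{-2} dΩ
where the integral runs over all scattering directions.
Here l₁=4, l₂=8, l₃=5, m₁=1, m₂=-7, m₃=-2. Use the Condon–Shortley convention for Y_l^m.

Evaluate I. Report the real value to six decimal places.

0.000000

1 − 7 − 2 = -8 ≠ 0: azimuthal integral kills it; I = 0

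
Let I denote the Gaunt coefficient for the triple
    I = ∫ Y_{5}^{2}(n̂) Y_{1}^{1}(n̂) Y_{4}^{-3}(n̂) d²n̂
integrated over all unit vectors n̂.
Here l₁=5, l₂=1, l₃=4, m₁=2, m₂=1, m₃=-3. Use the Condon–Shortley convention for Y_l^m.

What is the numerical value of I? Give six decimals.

0.085055

m-sum 0 ✓  L=10 even ✓  4≤4≤6 ✓
Π(2lᵢ+1) = 11×3×9 = 297
triangle coeff Δ(5,1,4) = 1/495
Σ_t [1,1]: t=1:−1/576 = -1/576
(3j)²=5/99 [(5 1 4; 0 0 0)], sign=-1
Σ_t [2,2]: t=2:+1/10080 = 1/10080
(3j)²=1/165 [(5 1 4; 2 1 -3)], sign=-1
⇒ 4πI² = 1/11
I = (+1)√(1/11/(4π)) = 0.08505478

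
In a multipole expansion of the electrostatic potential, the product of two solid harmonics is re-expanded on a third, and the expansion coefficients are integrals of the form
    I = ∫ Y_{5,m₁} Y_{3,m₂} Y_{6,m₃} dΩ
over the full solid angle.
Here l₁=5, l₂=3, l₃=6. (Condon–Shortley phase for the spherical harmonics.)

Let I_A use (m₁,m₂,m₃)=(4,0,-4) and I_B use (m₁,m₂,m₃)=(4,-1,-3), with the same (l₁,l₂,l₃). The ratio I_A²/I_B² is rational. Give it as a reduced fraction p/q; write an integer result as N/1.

Shared (l₁,l₂,l₃)=(5,3,6): N and (l;000)² cancel in I_A²/I_B².
A: Δ = 2!·8!·4!/15! = 1/675675; Racah Σ t=0..1: t=0:+1/60480 t=1:−1/161280 = 1/96768; ⇒ 3j(5 3 6; 4 0 -4)² = 15/1001, sgn +1
B: Δ = 2!·8!·4!/15! = 1/675675; Racah Σ t=0..1: t=0:+1/40320 t=1:−1/241920 = 1/48384; ⇒ 3j(5 3 6; 4 -1 -3)² = 24/1001, sgn -1
I_A²/I_B² = (15/1001)/(24/1001) = 5/8

5/8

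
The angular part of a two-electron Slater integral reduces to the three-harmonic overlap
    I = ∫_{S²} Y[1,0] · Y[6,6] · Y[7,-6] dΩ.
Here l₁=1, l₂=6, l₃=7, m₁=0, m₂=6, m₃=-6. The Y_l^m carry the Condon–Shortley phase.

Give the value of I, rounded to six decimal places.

Checks pass: Σm=0; 14 even; l₃=7∈[5,7].
(2·1+1)(2·6+1)(2·7+1) = 585
Δ: 0! 2! 12! / 15! → 1/1365
sum: t=0:+1/518400 = 1/518400
3j²(1 6 7; 0 0 0) = Δ·Π!·Σ² = 7/195  (sign -1)
sum: t=0:+1/479001600 = 1/479001600
3j²(1 6 7; 0 6 -6) = Δ·Π!·Σ² = 1/105  (sign -1)
combine: 4πI² = 585·7/195·1/105 = 1/5
take √, sign +1: I = 0.12615663

0.126157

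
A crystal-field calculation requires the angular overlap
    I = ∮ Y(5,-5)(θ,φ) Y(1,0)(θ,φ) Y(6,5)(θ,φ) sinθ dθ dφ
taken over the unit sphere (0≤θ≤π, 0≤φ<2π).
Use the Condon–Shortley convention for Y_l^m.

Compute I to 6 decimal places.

-0.135514

Checks pass: Σm=0; 12 even; l₃=6∈[4,6].
(2·5+1)(2·1+1)(2·6+1) = 429
Δ: 0! 10! 2! / 13! → 1/858
sum: t=0:+1/14400 = 1/14400
3j²(5 1 6; 0 0 0) = Δ·Π!·Σ² = 6/143  (sign +1)
sum: t=0:+1/3628800 = 1/3628800
3j²(5 1 6; -5 0 5) = Δ·Π!·Σ² = 1/78  (sign -1)
combine: 4πI² = 429·6/143·1/78 = 3/13
take √, sign -1: I = -0.13551395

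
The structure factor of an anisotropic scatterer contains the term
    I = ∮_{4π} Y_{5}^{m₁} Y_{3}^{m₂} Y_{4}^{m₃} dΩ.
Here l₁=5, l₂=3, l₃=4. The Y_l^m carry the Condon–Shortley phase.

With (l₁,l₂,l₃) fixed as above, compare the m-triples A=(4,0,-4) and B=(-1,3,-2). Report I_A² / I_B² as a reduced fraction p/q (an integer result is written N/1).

Shared (l₁,l₂,l₃)=(5,3,4): N and (l;000)² cancel in I_A²/I_B².
A: Δ = 4!·6!·2!/13! = 1/180180; Racah Σ t=1..1: t=1:−1/8640 = -1/8640; ⇒ 3j(5 3 4; 4 0 -4)² = 28/715, sgn -1
B: Δ = 4!·6!·2!/13! = 1/180180; Racah Σ t=4..4: t=4:+1/2304 = 1/2304; ⇒ 3j(5 3 4; -1 3 -2)² = 75/4004, sgn +1
I_A²/I_B² = (28/715)/(75/4004) = 784/375

784/375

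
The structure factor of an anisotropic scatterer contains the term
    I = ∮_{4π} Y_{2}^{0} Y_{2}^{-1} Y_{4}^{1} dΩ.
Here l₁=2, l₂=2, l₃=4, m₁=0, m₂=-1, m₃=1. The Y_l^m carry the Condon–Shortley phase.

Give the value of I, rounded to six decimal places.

m-sum 0 ✓  L=8 even ✓  0≤4≤4 ✓
Π(2lᵢ+1) = 5×5×9 = 225
triangle coeff Δ(2,2,4) = 1/630
Σ_t [0,0]: t=0:+1/16 = 1/16
(3j)²=2/35 [(2 2 4; 0 0 0)], sign=+1
Σ_t [0,0]: t=0:+1/24 = 1/24
(3j)²=1/21 [(2 2 4; 0 -1 1)], sign=-1
⇒ 4πI² = 30/49
I = (-1)√(30/49/(4π)) = -0.22072812

-0.220728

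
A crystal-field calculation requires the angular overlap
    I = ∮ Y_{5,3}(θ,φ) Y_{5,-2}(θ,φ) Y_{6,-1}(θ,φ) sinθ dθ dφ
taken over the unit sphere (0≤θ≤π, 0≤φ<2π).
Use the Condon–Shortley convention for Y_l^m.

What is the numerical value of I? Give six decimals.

Checks pass: Σm=0; 16 even; l₃=6∈[0,10].
(2·5+1)(2·5+1)(2·6+1) = 1573
Δ: 4! 6! 6! / 17! → 1/28588560
sum: t=0:+1/345600 t=1:−1/13824 t=2:+1/5184 t=3:−1/13824 t=4:+1/345600 = 7/129600
3j²(5 5 6; 0 0 0) = Δ·Π!·Σ² = 80/7293  (sign +1)
sum: t=0:+1/41472 t=1:−1/34560 t=2:+1/345600 = -1/518400
3j²(5 5 6; 3 -2 -1) = Δ·Π!·Σ² = 7/36465  (sign +1)
combine: 4πI² = 1573·80/7293·7/36465 = 112/33813
take √, sign +1: I = 0.01623537

0.016235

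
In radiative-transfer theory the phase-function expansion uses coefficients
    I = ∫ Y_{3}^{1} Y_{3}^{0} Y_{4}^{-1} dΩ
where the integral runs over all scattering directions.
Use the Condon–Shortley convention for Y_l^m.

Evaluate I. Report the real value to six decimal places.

-0.099323

m-sum 0 ✓  L=10 even ✓  0≤4≤6 ✓
Π(2lᵢ+1) = 7×7×9 = 441
triangle coeff Δ(3,3,4) = 1/34650
Σ_t [0,2]: t=0:+1/72 t=1:−1/16 t=2:+1/72 = -5/144
(3j)²=2/77 [(3 3 4; 0 0 0)], sign=-1
Σ_t [0,2]: t=0:+1/48 t=1:−1/24 t=2:+1/288 = -5/288
(3j)²=5/462 [(3 3 4; 1 0 -1)], sign=+1
⇒ 4πI² = 15/121
I = (-1)√(15/121/(4π)) = -0.09932258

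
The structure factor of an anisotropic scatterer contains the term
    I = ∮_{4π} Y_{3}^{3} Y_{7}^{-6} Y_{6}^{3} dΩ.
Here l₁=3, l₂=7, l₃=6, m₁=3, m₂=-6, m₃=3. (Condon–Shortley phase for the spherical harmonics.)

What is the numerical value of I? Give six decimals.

-0.153803

Checks pass: Σm=0; 16 even; l₃=6∈[4,10].
(2·3+1)(2·7+1)(2·6+1) = 1365
Δ: 4! 2! 10! / 17! → 1/2042040
sum: t=1:−1/207360 t=2:+1/57600 t=3:−1/207360 = 1/129600
3j²(3 7 6; 0 0 0) = Δ·Π!·Σ² = 168/12155  (sign +1)
sum: t=0:+1/17418240 = 1/17418240
3j²(3 7 6; 3 -6 3) = Δ·Π!·Σ² = 15/952  (sign -1)
combine: 4πI² = 1365·168/12155·15/952 = 945/3179
take √, sign -1: I = -0.15380332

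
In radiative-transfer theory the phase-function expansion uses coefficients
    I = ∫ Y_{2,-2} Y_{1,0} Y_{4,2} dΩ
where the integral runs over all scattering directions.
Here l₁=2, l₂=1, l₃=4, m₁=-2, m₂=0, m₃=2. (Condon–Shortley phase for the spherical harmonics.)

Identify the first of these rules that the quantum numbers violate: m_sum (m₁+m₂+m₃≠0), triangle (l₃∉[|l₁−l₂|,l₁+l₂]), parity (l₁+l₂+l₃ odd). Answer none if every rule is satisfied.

triangle

Σmᵢ = 0  ✓
l₃∈[|l₁−l₂|,l₁+l₂]=[1,3], have l₃=4  ✗
Σlᵢ = 7 ⇒ odd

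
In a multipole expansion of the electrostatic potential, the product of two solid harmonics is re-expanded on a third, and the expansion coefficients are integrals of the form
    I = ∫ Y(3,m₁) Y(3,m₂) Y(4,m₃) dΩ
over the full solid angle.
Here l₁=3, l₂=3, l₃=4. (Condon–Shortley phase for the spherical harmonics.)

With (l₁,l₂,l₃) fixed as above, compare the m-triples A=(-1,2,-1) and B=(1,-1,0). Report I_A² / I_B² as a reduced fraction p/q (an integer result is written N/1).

32/1

Same 3,3,4: normalisation and zero-m 3j drop out of the ratio.
A: Δ: 2! 4! 4! / 11! → 1/34650; sum: t=1:−1/144 t=2:+1/48 = 1/72; 3j²(3 3 4; -1 2 -1) = Δ·Π!·Σ² = 16/693  (sign -1)
B: Δ: 2! 4! 4! / 11! → 1/34650; sum: t=0:+1/32 t=1:−1/36 t=2:+1/1152 = 5/1152; 3j²(3 3 4; 1 -1 0) = Δ·Π!·Σ² = 1/1386  (sign +1)
I_A²/I_B² = (16/693)/(1/1386) = 32/1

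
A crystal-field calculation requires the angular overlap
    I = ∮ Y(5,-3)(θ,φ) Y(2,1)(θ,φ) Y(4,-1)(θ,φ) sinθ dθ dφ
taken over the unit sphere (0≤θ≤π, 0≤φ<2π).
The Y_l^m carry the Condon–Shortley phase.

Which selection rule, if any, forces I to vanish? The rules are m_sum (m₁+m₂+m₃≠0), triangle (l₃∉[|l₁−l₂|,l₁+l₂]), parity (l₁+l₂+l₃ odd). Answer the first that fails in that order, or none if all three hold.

azimuthal sum: -3 + 1 − 1 = -3  ✗
3 ≤ 4 ≤ 7 (triangle on l)
L = 5 + 2 + 4 = 11 (odd)

m_sum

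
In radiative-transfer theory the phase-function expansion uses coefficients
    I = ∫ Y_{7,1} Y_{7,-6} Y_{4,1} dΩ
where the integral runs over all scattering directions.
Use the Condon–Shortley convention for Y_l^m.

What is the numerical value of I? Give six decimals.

0.000000

Σmᵢ = -4 ≠ 0, so the φ-integral vanishes; I = 0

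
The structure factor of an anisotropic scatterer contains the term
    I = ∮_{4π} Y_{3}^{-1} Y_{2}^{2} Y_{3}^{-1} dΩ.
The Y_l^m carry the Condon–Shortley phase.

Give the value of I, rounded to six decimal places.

m-sum 0 ✓  L=8 even ✓  1≤3≤5 ✓
Π(2lᵢ+1) = 7×5×7 = 245
triangle coeff Δ(3,2,3) = 1/3780
Σ_t [0,2]: t=0:+1/24 t=1:−1/4 t=2:+1/24 = -1/6
(3j)²=4/105 [(3 2 3; 0 0 0)], sign=+1
Σ_t [2,2]: t=2:+1/16 = 1/16
(3j)²=2/35 [(3 2 3; -1 2 -1)], sign=+1
⇒ 4πI² = 8/15
I = (+1)√(8/15/(4π)) = 0.20601291

0.206013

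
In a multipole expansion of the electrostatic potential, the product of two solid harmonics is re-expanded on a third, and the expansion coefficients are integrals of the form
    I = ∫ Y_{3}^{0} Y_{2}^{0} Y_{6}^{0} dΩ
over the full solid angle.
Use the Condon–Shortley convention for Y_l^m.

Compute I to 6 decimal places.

0.000000

l₃=6 ∉ [1,5] — triangle fails ⇒ I = 0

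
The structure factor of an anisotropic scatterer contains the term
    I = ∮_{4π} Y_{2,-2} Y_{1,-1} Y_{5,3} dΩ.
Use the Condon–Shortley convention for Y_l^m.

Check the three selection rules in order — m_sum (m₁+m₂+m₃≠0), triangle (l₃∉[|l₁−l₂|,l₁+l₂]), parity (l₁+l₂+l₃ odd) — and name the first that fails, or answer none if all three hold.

m₁+m₂+m₃ = -2 − 1 + 3 = 0  ✓
triangle: |2−1|=1 ≤ l₃=5 ≤ 2+1=3  ✗
parity: l₁+l₂+l₃ = 8 is even

triangle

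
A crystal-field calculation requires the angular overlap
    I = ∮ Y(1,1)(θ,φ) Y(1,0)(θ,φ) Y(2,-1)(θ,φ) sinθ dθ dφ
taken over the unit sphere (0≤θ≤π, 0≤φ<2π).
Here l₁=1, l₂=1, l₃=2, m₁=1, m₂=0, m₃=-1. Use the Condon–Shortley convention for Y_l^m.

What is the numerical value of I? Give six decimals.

-0.218510

Rules hold: Σm=0, L=4 even, 0≤2≤2.
N = 3·3·5 = 45
Δ = 0!·2!·2!/5! = 1/30
Racah Σ t=0..0: t=0:+1/1 = 1/1
⇒ 3j(1 1 2; 0 0 0)² = 2/15, sgn +1
Racah Σ t=0..0: t=0:+1/2 = 1/2
⇒ 3j(1 1 2; 1 0 -1)² = 1/10, sgn -1
4πI² = N·(3j₀)²·(3jₘ)² = 3/5
I = -1·√(0.6/4π) = -0.21850969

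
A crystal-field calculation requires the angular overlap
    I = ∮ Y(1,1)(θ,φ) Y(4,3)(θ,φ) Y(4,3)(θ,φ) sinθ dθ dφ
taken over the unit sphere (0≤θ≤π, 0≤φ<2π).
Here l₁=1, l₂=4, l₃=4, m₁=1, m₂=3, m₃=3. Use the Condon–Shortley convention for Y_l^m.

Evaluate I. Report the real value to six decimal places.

m-sum = 1 + 3 + 3 = 7 ≠ 0 ⇒ I = 0

0.000000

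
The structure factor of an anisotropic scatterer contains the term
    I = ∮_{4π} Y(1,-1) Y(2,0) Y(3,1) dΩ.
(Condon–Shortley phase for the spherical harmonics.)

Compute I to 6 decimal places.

-0.202301

Rules hold: Σm=0, L=6 even, 1≤3≤3.
N = 3·5·7 = 105
Δ = 0!·2!·4!/7! = 1/105
Racah Σ t=0..0: t=0:+1/4 = 1/4
⇒ 3j(1 2 3; 0 0 0)² = 3/35, sgn -1
Racah Σ t=0..0: t=0:+1/8 = 1/8
⇒ 3j(1 2 3; -1 0 1)² = 2/35, sgn +1
4πI² = N·(3j₀)²·(3jₘ)² = 18/35
I = -1·√(0.514286/4π) = -0.20230066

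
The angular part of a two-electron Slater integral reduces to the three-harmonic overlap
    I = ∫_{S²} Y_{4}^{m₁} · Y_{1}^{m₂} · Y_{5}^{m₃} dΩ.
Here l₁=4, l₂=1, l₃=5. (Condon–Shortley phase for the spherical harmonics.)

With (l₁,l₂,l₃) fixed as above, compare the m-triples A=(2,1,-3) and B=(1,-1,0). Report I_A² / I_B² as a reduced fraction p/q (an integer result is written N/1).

14/5

Shared (l₁,l₂,l₃)=(4,1,5): N and (l;000)² cancel in I_A²/I_B².
A: Δ = 0!·8!·2!/11! = 1/495; Racah Σ t=0..0: t=0:+1/2880 = 1/2880; ⇒ 3j(4 1 5; 2 1 -3)² = 28/495, sgn +1
B: Δ = 0!·8!·2!/11! = 1/495; Racah Σ t=0..0: t=0:+1/1440 = 1/1440; ⇒ 3j(4 1 5; 1 -1 0)² = 2/99, sgn -1
I_A²/I_B² = (28/495)/(2/99) = 14/5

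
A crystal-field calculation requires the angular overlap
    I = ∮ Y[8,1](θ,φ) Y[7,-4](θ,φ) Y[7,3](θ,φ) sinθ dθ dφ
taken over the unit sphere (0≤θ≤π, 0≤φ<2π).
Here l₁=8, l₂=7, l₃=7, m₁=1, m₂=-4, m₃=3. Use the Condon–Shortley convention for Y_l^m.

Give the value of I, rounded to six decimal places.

-0.110152

Rules hold: Σm=0, L=22 even, 1≤7≤15.
N = 17·15·15 = 3825
Δ = 8!·8!·6!/23! = 1/22086194130
Racah Σ t=1..7: t=1:−1/18289152000 t=2:+1/248832000 t=3:−1/24883200 t=4:+1/11943936 t=5:−1/24883200 t=6:+1/248832000 t=7:−1/18289152000 = 11/975421440
⇒ 3j(8 7 7; 0 0 0)² = 1750/289731, sgn -1
Racah Σ t=0..3: t=0:+1/7315660800 t=1:−1/348364800 t=2:+1/124416000 t=3:−1/298598400 = 143/73156608000
⇒ 3j(8 7 7; 1 -4 3)² = 1716/260015, sgn +1
4πI² = N·(3j₀)²·(3jₘ)² = 495000/3246473
I = -1·√(0.152473/4π) = -0.11015184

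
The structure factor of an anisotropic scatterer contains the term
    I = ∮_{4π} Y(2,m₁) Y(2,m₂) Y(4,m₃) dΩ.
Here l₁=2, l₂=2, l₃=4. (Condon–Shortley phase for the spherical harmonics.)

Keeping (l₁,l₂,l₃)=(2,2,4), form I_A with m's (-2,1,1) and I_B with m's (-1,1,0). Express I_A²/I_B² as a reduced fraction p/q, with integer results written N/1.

5/16

Same 2,2,4: normalisation and zero-m 3j drop out of the ratio.
A: Δ: 0! 4! 4! / 9! → 1/630; sum: t=0:+1/144 = 1/144; 3j²(2 2 4; -2 1 1) = Δ·Π!·Σ² = 1/126  (sign -1)
B: Δ: 0! 4! 4! / 9! → 1/630; sum: t=0:+1/36 = 1/36; 3j²(2 2 4; -1 1 0) = Δ·Π!·Σ² = 8/315  (sign +1)
I_A²/I_B² = (1/126)/(8/315) = 5/16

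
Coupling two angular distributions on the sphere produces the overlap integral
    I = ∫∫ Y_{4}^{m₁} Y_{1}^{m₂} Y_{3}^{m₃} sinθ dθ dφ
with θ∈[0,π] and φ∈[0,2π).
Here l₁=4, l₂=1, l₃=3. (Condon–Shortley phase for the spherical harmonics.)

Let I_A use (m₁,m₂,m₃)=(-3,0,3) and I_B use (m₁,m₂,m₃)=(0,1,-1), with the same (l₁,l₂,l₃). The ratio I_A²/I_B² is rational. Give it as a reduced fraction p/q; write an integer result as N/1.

7/6

l's match ⇒ only the (l;m) 3-j factors differ between A and B.
A: triangle coeff Δ(4,1,3) = 1/252; Σ_t [1,1]: t=1:−1/720 = -1/720; (3j)²=1/36 [(4 1 3; -3 0 3)], sign=-1
B: triangle coeff Δ(4,1,3) = 1/252; Σ_t [2,2]: t=2:+1/96 = 1/96; (3j)²=1/42 [(4 1 3; 0 1 -1)], sign=+1
I_A²/I_B² = (1/36)/(1/42) = 7/6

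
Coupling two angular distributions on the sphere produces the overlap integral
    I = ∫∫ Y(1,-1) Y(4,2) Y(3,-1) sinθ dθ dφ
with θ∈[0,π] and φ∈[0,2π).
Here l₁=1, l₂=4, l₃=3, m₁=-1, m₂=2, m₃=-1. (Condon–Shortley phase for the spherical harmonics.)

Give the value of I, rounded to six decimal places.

m-sum 0 ✓  L=8 even ✓  3≤3≤5 ✓
Π(2lᵢ+1) = 3×9×7 = 189
triangle coeff Δ(1,4,3) = 1/252
Σ_t [1,1]: t=1:−1/36 = -1/36
(3j)²=4/63 [(1 4 3; 0 0 0)], sign=+1
Σ_t [2,2]: t=2:+1/96 = 1/96
(3j)²=5/84 [(1 4 3; -1 2 -1)], sign=+1
⇒ 4πI² = 5/7
I = (+1)√(5/7/(4π)) = 0.23841361

0.238414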